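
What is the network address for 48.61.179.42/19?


IP:   00110000.00111101.10110011.00101010
Mask: 11111111.11111111.11100000.00000000
AND operation:
Net:  00110000.00111101.10100000.00000000
Network: 48.61.160.0/19


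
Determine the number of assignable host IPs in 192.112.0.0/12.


Host bits = 32 - 12 = 20
Total addresses = 2^20 = 1048576
Usable = total - 2 (network and broadcast)
Usable hosts: 1048574


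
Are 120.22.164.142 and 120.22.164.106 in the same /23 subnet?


Mask: 255.255.254.0
120.22.164.142 AND mask = 120.22.164.0
120.22.164.106 AND mask = 120.22.164.0
Yes, same subnet (120.22.164.0)


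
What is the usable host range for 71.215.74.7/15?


Network: 71.214.0.0
Broadcast: 71.215.255.255
First usable = network + 1
Last usable = broadcast - 1
Range: 71.214.0.1 to 71.215.255.254


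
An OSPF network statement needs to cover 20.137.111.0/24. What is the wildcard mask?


Subnet mask: 255.255.255.0
Wildcard = 255.255.255.255 - subnet mask
255 - 255 = 0
255 - 255 = 0
255 - 255 = 0
255 - 0 = 255
Wildcard: 0.0.0.255


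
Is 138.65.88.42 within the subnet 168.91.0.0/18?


Subnet network: 168.91.0.0
Test IP AND mask: 138.65.64.0
No, 138.65.88.42 is not in 168.91.0.0/18


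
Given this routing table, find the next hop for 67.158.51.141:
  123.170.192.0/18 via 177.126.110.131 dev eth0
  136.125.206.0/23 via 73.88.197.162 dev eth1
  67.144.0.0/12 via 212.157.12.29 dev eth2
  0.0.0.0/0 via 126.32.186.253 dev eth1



Longest prefix match for 67.158.51.141:
  /18 123.170.192.0: no
  /23 136.125.206.0: no
  /12 67.144.0.0: MATCH
  /0 0.0.0.0: MATCH
Selected: next-hop 212.157.12.29 via eth2 (matched /12)


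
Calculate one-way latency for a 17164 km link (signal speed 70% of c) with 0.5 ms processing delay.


Speed = 0.7 * 3e5 km/s = 210000 km/s
Propagation delay = 17164 / 210000 = 0.0817 s = 81.7333 ms
Processing delay = 0.5 ms
Total one-way latency = 82.2333 ms


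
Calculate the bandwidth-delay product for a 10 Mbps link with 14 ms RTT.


BDP = bandwidth * RTT
= 10 Mbps * 14 ms
= 10 * 1e6 * 14 / 1000 bits
= 140000 bits
= 17500 bytes
= 17.0898 KB
BDP = 140000 bits (17500 bytes)


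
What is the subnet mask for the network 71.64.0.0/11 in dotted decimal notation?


/11 means 11 network bits, 21 host bits
Binary: 11111111111000000000000000000000
Mask: 255.224.0.0


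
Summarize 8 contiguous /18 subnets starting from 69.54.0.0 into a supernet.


Original prefix: /18
Number of subnets: 8 = 2^3
New prefix = 18 - 3 = 15
Supernet: 69.54.0.0/15


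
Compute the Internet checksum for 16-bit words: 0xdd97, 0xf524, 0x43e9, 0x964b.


Sum all words (with carry folding):
+ 0xdd97 = 0xdd97
+ 0xf524 = 0xd2bc
+ 0x43e9 = 0x16a6
+ 0x964b = 0xacf1
One's complement: ~0xacf1
Checksum = 0x530e


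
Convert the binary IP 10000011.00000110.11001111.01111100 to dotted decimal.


10000011 = 131
00000110 = 6
11001111 = 207
01111100 = 124
IP: 131.6.207.124


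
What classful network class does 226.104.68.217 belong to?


First octet: 226
Binary: 11100010
1110xxxx -> Class D (224-239)
Class D (multicast), default mask N/A


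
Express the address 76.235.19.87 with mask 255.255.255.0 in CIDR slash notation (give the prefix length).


Binary: 11111111.11111111.11111111.00000000
Count leading 1s
Prefix: /24


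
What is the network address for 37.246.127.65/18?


IP:   00100101.11110110.01111111.01000001
Mask: 11111111.11111111.11000000.00000000
AND operation:
Net:  00100101.11110110.01000000.00000000
Network: 37.246.64.0/18


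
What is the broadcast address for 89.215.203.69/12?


Network: 89.208.0.0/12
Host bits = 20
Set all host bits to 1:
Broadcast: 89.223.255.255


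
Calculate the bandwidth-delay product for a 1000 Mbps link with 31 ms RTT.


BDP = bandwidth * RTT
= 1000 Mbps * 31 ms
= 1000 * 1e6 * 31 / 1000 bits
= 31000000 bits
= 3875000 bytes
= 3784.1797 KB
BDP = 31000000 bits (3875000 bytes)


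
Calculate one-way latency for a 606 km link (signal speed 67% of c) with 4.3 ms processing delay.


Speed = 0.67 * 3e5 km/s = 201000 km/s
Propagation delay = 606 / 201000 = 0.003 s = 3.0149 ms
Processing delay = 4.3 ms
Total one-way latency = 7.3149 ms


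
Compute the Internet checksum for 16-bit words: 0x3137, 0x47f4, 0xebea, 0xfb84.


Sum all words (with carry folding):
+ 0x3137 = 0x3137
+ 0x47f4 = 0x792b
+ 0xebea = 0x6516
+ 0xfb84 = 0x609b
One's complement: ~0x609b
Checksum = 0x9f64


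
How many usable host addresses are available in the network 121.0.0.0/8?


Host bits = 32 - 8 = 24
Total addresses = 2^24 = 16777216
Usable = total - 2 (network and broadcast)
Usable hosts: 16777214


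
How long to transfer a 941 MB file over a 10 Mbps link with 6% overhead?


Effective throughput = 10 * (1 - 6/100) = 9.4 Mbps
File size in Mb = 941 * 8 = 7528 Mb
Time = 7528 / 9.4
Time = 800.8511 seconds


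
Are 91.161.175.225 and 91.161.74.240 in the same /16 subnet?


Mask: 255.255.0.0
91.161.175.225 AND mask = 91.161.0.0
91.161.74.240 AND mask = 91.161.0.0
Yes, same subnet (91.161.0.0)


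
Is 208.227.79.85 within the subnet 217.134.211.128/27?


Subnet network: 217.134.211.128
Test IP AND mask: 208.227.79.64
No, 208.227.79.85 is not in 217.134.211.128/27


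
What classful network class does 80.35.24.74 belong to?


First octet: 80
Binary: 01010000
0xxxxxxx -> Class A (1-126)
Class A, default mask 255.0.0.0 (/8)


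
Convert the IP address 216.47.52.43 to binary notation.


216 = 11011000
47 = 00101111
52 = 00110100
43 = 00101011
Binary: 11011000.00101111.00110100.00101011


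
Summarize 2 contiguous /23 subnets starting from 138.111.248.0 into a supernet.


Original prefix: /23
Number of subnets: 2 = 2^1
New prefix = 23 - 1 = 22
Supernet: 138.111.248.0/22


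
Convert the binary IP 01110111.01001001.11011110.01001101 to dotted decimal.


01110111 = 119
01001001 = 73
11011110 = 222
01001101 = 77
IP: 119.73.222.77


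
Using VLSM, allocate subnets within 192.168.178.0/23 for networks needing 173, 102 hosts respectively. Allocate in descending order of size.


173 hosts -> /24 (254 usable): 192.168.178.0/24
102 hosts -> /25 (126 usable): 192.168.179.0/25
Allocation: 192.168.178.0/24 (173 hosts, 254 usable); 192.168.179.0/25 (102 hosts, 126 usable)


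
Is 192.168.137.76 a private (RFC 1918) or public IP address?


RFC 1918 private ranges:
  10.0.0.0/8 (10.0.0.0 - 10.255.255.255)
  172.16.0.0/12 (172.16.0.0 - 172.31.255.255)
  192.168.0.0/16 (192.168.0.0 - 192.168.255.255)
Private (in 192.168.0.0/16)


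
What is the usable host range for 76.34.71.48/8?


Network: 76.0.0.0
Broadcast: 76.255.255.255
First usable = network + 1
Last usable = broadcast - 1
Range: 76.0.0.1 to 76.255.255.254


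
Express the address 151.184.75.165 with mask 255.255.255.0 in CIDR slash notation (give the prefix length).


Binary: 11111111.11111111.11111111.00000000
Count leading 1s
Prefix: /24


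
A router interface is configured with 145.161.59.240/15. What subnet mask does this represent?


/15 means 15 network bits, 17 host bits
Binary: 11111111111111100000000000000000
Mask: 255.254.0.0


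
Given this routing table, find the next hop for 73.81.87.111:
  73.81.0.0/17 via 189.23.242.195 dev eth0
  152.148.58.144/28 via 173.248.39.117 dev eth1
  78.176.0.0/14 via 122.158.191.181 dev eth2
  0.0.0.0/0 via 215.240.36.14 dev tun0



Longest prefix match for 73.81.87.111:
  /17 73.81.0.0: MATCH
  /28 152.148.58.144: no
  /14 78.176.0.0: no
  /0 0.0.0.0: MATCH
Selected: next-hop 189.23.242.195 via eth0 (matched /17)


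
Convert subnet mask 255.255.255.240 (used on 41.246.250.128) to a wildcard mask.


Subnet mask: 255.255.255.240
Wildcard = 255.255.255.255 - subnet mask
255 - 255 = 0
255 - 255 = 0
255 - 255 = 0
255 - 240 = 15
Wildcard: 0.0.0.15


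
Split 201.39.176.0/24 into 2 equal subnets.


New prefix = 24 + 1 = 25
Each subnet has 128 addresses
  201.39.176.0/25
  201.39.176.128/25
Subnets: 201.39.176.0/25, 201.39.176.128/25


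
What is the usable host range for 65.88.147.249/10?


Network: 65.64.0.0
Broadcast: 65.127.255.255
First usable = network + 1
Last usable = broadcast - 1
Range: 65.64.0.1 to 65.127.255.254


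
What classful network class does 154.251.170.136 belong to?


First octet: 154
Binary: 10011010
10xxxxxx -> Class B (128-191)
Class B, default mask 255.255.0.0 (/16)


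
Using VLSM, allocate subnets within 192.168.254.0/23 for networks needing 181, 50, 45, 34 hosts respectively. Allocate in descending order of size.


181 hosts -> /24 (254 usable): 192.168.254.0/24
50 hosts -> /26 (62 usable): 192.168.255.0/26
45 hosts -> /26 (62 usable): 192.168.255.64/26
34 hosts -> /26 (62 usable): 192.168.255.128/26
Allocation: 192.168.254.0/24 (181 hosts, 254 usable); 192.168.255.0/26 (50 hosts, 62 usable); 192.168.255.64/26 (45 hosts, 62 usable); 192.168.255.128/26 (34 hosts, 62 usable)


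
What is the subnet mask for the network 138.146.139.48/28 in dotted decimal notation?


/28 means 28 network bits, 4 host bits
Binary: 11111111111111111111111111110000
Mask: 255.255.255.240


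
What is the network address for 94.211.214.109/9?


IP:   01011110.11010011.11010110.01101101
Mask: 11111111.10000000.00000000.00000000
AND operation:
Net:  01011110.10000000.00000000.00000000
Network: 94.128.0.0/9


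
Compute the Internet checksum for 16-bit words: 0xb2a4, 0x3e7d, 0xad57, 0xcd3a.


Sum all words (with carry folding):
+ 0xb2a4 = 0xb2a4
+ 0x3e7d = 0xf121
+ 0xad57 = 0x9e79
+ 0xcd3a = 0x6bb4
One's complement: ~0x6bb4
Checksum = 0x944b


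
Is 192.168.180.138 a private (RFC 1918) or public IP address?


RFC 1918 private ranges:
  10.0.0.0/8 (10.0.0.0 - 10.255.255.255)
  172.16.0.0/12 (172.16.0.0 - 172.31.255.255)
  192.168.0.0/16 (192.168.0.0 - 192.168.255.255)
Private (in 192.168.0.0/16)


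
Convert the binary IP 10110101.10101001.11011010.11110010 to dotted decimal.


10110101 = 181
10101001 = 169
11011010 = 218
11110010 = 242
IP: 181.169.218.242


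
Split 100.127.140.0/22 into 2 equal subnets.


New prefix = 22 + 1 = 23
Each subnet has 512 addresses
  100.127.140.0/23
  100.127.142.0/23
Subnets: 100.127.140.0/23, 100.127.142.0/23


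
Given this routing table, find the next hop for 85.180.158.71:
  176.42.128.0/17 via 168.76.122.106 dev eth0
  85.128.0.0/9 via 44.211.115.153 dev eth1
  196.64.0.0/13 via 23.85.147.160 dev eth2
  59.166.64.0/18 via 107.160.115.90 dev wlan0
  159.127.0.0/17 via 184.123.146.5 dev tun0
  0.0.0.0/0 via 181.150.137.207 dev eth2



Longest prefix match for 85.180.158.71:
  /17 176.42.128.0: no
  /9 85.128.0.0: MATCH
  /13 196.64.0.0: no
  /18 59.166.64.0: no
  /17 159.127.0.0: no
  /0 0.0.0.0: MATCH
Selected: next-hop 44.211.115.153 via eth1 (matched /9)


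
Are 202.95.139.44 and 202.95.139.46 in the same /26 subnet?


Mask: 255.255.255.192
202.95.139.44 AND mask = 202.95.139.0
202.95.139.46 AND mask = 202.95.139.0
Yes, same subnet (202.95.139.0)


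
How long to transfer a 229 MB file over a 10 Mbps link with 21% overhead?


Effective throughput = 10 * (1 - 21/100) = 7.9 Mbps
File size in Mb = 229 * 8 = 1832 Mb
Time = 1832 / 7.9
Time = 231.8987 seconds


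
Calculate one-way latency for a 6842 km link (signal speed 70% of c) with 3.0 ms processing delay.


Speed = 0.7 * 3e5 km/s = 210000 km/s
Propagation delay = 6842 / 210000 = 0.0326 s = 32.581 ms
Processing delay = 3.0 ms
Total one-way latency = 35.581 ms


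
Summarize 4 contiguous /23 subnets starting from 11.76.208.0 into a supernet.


Original prefix: /23
Number of subnets: 4 = 2^2
New prefix = 23 - 2 = 21
Supernet: 11.76.208.0/21


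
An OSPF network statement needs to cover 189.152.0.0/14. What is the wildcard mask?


Subnet mask: 255.252.0.0
Wildcard = 255.255.255.255 - subnet mask
255 - 255 = 0
255 - 252 = 3
255 - 0 = 255
255 - 0 = 255
Wildcard: 0.3.255.255


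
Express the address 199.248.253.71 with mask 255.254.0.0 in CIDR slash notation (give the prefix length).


Binary: 11111111.11111110.00000000.00000000
Count leading 1s
Prefix: /15


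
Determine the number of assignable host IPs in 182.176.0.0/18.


Host bits = 32 - 18 = 14
Total addresses = 2^14 = 16384
Usable = total - 2 (network and broadcast)
Usable hosts: 16382


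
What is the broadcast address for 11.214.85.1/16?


Network: 11.214.0.0/16
Host bits = 16
Set all host bits to 1:
Broadcast: 11.214.255.255


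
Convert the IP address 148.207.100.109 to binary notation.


148 = 10010100
207 = 11001111
100 = 01100100
109 = 01101101
Binary: 10010100.11001111.01100100.01101101


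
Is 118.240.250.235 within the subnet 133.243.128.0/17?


Subnet network: 133.243.128.0
Test IP AND mask: 118.240.128.0
No, 118.240.250.235 is not in 133.243.128.0/17


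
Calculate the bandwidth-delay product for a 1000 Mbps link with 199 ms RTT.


BDP = bandwidth * RTT
= 1000 Mbps * 199 ms
= 1000 * 1e6 * 199 / 1000 bits
= 199000000 bits
= 24875000 bytes
= 24291.9922 KB
BDP = 199000000 bits (24875000 bytes)


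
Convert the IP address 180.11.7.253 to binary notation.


180 = 10110100
11 = 00001011
7 = 00000111
253 = 11111101
Binary: 10110100.00001011.00000111.11111101


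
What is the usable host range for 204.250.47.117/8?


Network: 204.0.0.0
Broadcast: 204.255.255.255
First usable = network + 1
Last usable = broadcast - 1
Range: 204.0.0.1 to 204.255.255.254


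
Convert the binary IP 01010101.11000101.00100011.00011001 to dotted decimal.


01010101 = 85
11000101 = 197
00100011 = 35
00011001 = 25
IP: 85.197.35.25


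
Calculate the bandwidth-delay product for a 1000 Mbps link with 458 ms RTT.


BDP = bandwidth * RTT
= 1000 Mbps * 458 ms
= 1000 * 1e6 * 458 / 1000 bits
= 458000000 bits
= 57250000 bytes
= 55908.2031 KB
BDP = 458000000 bits (57250000 bytes)


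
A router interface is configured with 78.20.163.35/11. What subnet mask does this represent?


/11 means 11 network bits, 21 host bits
Binary: 11111111111000000000000000000000
Mask: 255.224.0.0


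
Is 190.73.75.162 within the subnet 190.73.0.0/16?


Subnet network: 190.73.0.0
Test IP AND mask: 190.73.0.0
Yes, 190.73.75.162 is in 190.73.0.0/16


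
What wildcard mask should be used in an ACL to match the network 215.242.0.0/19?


Subnet mask: 255.255.224.0
Wildcard = 255.255.255.255 - subnet mask
255 - 255 = 0
255 - 255 = 0
255 - 224 = 31
255 - 0 = 255
Wildcard: 0.0.31.255


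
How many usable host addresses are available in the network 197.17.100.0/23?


Host bits = 32 - 23 = 9
Total addresses = 2^9 = 512
Usable = total - 2 (network and broadcast)
Usable hosts: 510


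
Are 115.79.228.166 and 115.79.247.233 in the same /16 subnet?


Mask: 255.255.0.0
115.79.228.166 AND mask = 115.79.0.0
115.79.247.233 AND mask = 115.79.0.0
Yes, same subnet (115.79.0.0)


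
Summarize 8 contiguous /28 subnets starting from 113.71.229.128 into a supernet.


Original prefix: /28
Number of subnets: 8 = 2^3
New prefix = 28 - 3 = 25
Supernet: 113.71.229.128/25


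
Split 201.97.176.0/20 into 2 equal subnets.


New prefix = 20 + 1 = 21
Each subnet has 2048 addresses
  201.97.176.0/21
  201.97.184.0/21
Subnets: 201.97.176.0/21, 201.97.184.0/21


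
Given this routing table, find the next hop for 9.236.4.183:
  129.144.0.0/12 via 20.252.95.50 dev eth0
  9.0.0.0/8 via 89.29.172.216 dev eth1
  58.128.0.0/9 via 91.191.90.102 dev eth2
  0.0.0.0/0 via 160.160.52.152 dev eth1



Longest prefix match for 9.236.4.183:
  /12 129.144.0.0: no
  /8 9.0.0.0: MATCH
  /9 58.128.0.0: no
  /0 0.0.0.0: MATCH
Selected: next-hop 89.29.172.216 via eth1 (matched /8)


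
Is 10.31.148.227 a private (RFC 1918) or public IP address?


RFC 1918 private ranges:
  10.0.0.0/8 (10.0.0.0 - 10.255.255.255)
  172.16.0.0/12 (172.16.0.0 - 172.31.255.255)
  192.168.0.0/16 (192.168.0.0 - 192.168.255.255)
Private (in 10.0.0.0/8)


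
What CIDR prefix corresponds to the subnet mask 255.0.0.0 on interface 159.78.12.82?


Binary: 11111111.00000000.00000000.00000000
Count leading 1s
Prefix: /8


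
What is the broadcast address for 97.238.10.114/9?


Network: 97.128.0.0/9
Host bits = 23
Set all host bits to 1:
Broadcast: 97.255.255.255


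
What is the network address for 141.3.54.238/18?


IP:   10001101.00000011.00110110.11101110
Mask: 11111111.11111111.11000000.00000000
AND operation:
Net:  10001101.00000011.00000000.00000000
Network: 141.3.0.0/18


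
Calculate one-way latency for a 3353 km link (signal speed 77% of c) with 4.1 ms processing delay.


Speed = 0.77 * 3e5 km/s = 231000 km/s
Propagation delay = 3353 / 231000 = 0.0145 s = 14.5152 ms
Processing delay = 4.1 ms
Total one-way latency = 18.6152 ms


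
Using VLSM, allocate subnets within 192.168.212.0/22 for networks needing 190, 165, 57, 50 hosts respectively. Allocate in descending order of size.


190 hosts -> /24 (254 usable): 192.168.212.0/24
165 hosts -> /24 (254 usable): 192.168.213.0/24
57 hosts -> /26 (62 usable): 192.168.214.0/26
50 hosts -> /26 (62 usable): 192.168.214.64/26
Allocation: 192.168.212.0/24 (190 hosts, 254 usable); 192.168.213.0/24 (165 hosts, 254 usable); 192.168.214.0/26 (57 hosts, 62 usable); 192.168.214.64/26 (50 hosts, 62 usable)


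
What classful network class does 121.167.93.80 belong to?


First octet: 121
Binary: 01111001
0xxxxxxx -> Class A (1-126)
Class A, default mask 255.0.0.0 (/8)


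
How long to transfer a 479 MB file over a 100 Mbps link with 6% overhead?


Effective throughput = 100 * (1 - 6/100) = 94 Mbps
File size in Mb = 479 * 8 = 3832 Mb
Time = 3832 / 94
Time = 40.766 seconds


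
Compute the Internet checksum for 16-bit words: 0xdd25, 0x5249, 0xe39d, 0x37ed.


Sum all words (with carry folding):
+ 0xdd25 = 0xdd25
+ 0x5249 = 0x2f6f
+ 0xe39d = 0x130d
+ 0x37ed = 0x4afa
One's complement: ~0x4afa
Checksum = 0xb505


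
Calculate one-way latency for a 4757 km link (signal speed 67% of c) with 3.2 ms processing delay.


Speed = 0.67 * 3e5 km/s = 201000 km/s
Propagation delay = 4757 / 201000 = 0.0237 s = 23.6667 ms
Processing delay = 3.2 ms
Total one-way latency = 26.8667 ms


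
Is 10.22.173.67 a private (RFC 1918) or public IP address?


RFC 1918 private ranges:
  10.0.0.0/8 (10.0.0.0 - 10.255.255.255)
  172.16.0.0/12 (172.16.0.0 - 172.31.255.255)
  192.168.0.0/16 (192.168.0.0 - 192.168.255.255)
Private (in 10.0.0.0/8)


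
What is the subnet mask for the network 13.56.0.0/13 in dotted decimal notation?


/13 means 13 network bits, 19 host bits
Binary: 11111111111110000000000000000000
Mask: 255.248.0.0


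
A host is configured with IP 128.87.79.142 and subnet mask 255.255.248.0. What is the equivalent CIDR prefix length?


Binary: 11111111.11111111.11111000.00000000
Count leading 1s
Prefix: /21


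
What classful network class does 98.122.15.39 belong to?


First octet: 98
Binary: 01100010
0xxxxxxx -> Class A (1-126)
Class A, default mask 255.0.0.0 (/8)


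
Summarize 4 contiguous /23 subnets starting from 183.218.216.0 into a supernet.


Original prefix: /23
Number of subnets: 4 = 2^2
New prefix = 23 - 2 = 21
Supernet: 183.218.216.0/21


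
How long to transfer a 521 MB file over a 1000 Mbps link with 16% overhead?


Effective throughput = 1000 * (1 - 16/100) = 840 Mbps
File size in Mb = 521 * 8 = 4168 Mb
Time = 4168 / 840
Time = 4.9619 seconds


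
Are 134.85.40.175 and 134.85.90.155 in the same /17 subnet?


Mask: 255.255.128.0
134.85.40.175 AND mask = 134.85.0.0
134.85.90.155 AND mask = 134.85.0.0
Yes, same subnet (134.85.0.0)


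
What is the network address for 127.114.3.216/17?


IP:   01111111.01110010.00000011.11011000
Mask: 11111111.11111111.10000000.00000000
AND operation:
Net:  01111111.01110010.00000000.00000000
Network: 127.114.0.0/17


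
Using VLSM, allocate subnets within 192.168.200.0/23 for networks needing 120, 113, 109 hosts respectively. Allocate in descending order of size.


120 hosts -> /25 (126 usable): 192.168.200.0/25
113 hosts -> /25 (126 usable): 192.168.200.128/25
109 hosts -> /25 (126 usable): 192.168.201.0/25
Allocation: 192.168.200.0/25 (120 hosts, 126 usable); 192.168.200.128/25 (113 hosts, 126 usable); 192.168.201.0/25 (109 hosts, 126 usable)


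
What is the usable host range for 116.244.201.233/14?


Network: 116.244.0.0
Broadcast: 116.247.255.255
First usable = network + 1
Last usable = broadcast - 1
Range: 116.244.0.1 to 116.247.255.254


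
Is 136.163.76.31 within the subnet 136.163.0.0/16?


Subnet network: 136.163.0.0
Test IP AND mask: 136.163.0.0
Yes, 136.163.76.31 is in 136.163.0.0/16


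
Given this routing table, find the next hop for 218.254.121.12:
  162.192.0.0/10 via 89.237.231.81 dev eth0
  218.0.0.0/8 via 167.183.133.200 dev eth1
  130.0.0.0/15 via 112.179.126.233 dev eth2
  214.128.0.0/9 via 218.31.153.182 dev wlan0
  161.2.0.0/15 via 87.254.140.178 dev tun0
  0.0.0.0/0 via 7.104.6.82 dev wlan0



Longest prefix match for 218.254.121.12:
  /10 162.192.0.0: no
  /8 218.0.0.0: MATCH
  /15 130.0.0.0: no
  /9 214.128.0.0: no
  /15 161.2.0.0: no
  /0 0.0.0.0: MATCH
Selected: next-hop 167.183.133.200 via eth1 (matched /8)


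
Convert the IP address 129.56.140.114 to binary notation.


129 = 10000001
56 = 00111000
140 = 10001100
114 = 01110010
Binary: 10000001.00111000.10001100.01110010


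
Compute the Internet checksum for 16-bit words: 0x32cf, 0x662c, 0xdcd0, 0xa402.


Sum all words (with carry folding):
+ 0x32cf = 0x32cf
+ 0x662c = 0x98fb
+ 0xdcd0 = 0x75cc
+ 0xa402 = 0x19cf
One's complement: ~0x19cf
Checksum = 0xe630


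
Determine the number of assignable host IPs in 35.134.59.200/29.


Host bits = 32 - 29 = 3
Total addresses = 2^3 = 8
Usable = total - 2 (network and broadcast)
Usable hosts: 6


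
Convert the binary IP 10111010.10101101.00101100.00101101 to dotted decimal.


10111010 = 186
10101101 = 173
00101100 = 44
00101101 = 45
IP: 186.173.44.45


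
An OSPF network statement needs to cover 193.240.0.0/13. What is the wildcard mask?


Subnet mask: 255.248.0.0
Wildcard = 255.255.255.255 - subnet mask
255 - 255 = 0
255 - 248 = 7
255 - 0 = 255
255 - 0 = 255
Wildcard: 0.7.255.255


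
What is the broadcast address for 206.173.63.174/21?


Network: 206.173.56.0/21
Host bits = 11
Set all host bits to 1:
Broadcast: 206.173.63.255


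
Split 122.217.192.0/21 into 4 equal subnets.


New prefix = 21 + 2 = 23
Each subnet has 512 addresses
  122.217.192.0/23
  122.217.194.0/23
  122.217.196.0/23
  122.217.198.0/23
Subnets: 122.217.192.0/23, 122.217.194.0/23, 122.217.196.0/23, 122.217.198.0/23


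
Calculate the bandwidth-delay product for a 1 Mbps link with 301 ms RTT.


BDP = bandwidth * RTT
= 1 Mbps * 301 ms
= 1 * 1e6 * 301 / 1000 bits
= 301000 bits
= 37625 bytes
= 36.7432 KB
BDP = 301000 bits (37625 bytes)


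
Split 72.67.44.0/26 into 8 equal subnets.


New prefix = 26 + 3 = 29
Each subnet has 8 addresses
  72.67.44.0/29
  72.67.44.8/29
  72.67.44.16/29
  72.67.44.24/29
  72.67.44.32/29
  72.67.44.40/29
  72.67.44.48/29
  72.67.44.56/29
Subnets: 72.67.44.0/29, 72.67.44.8/29, 72.67.44.16/29, 72.67.44.24/29, 72.67.44.32/29, 72.67.44.40/29, 72.67.44.48/29, 72.67.44.56/29


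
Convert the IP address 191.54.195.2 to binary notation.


191 = 10111111
54 = 00110110
195 = 11000011
2 = 00000010
Binary: 10111111.00110110.11000011.00000010


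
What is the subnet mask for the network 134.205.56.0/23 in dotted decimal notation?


/23 means 23 network bits, 9 host bits
Binary: 11111111111111111111111000000000
Mask: 255.255.254.0


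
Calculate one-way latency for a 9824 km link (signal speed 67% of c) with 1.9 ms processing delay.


Speed = 0.67 * 3e5 km/s = 201000 km/s
Propagation delay = 9824 / 201000 = 0.0489 s = 48.8756 ms
Processing delay = 1.9 ms
Total one-way latency = 50.7756 ms


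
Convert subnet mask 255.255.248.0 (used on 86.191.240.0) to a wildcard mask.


Subnet mask: 255.255.248.0
Wildcard = 255.255.255.255 - subnet mask
255 - 255 = 0
255 - 255 = 0
255 - 248 = 7
255 - 0 = 255
Wildcard: 0.0.7.255


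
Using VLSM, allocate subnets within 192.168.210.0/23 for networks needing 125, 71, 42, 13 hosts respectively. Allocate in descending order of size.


125 hosts -> /25 (126 usable): 192.168.210.0/25
71 hosts -> /25 (126 usable): 192.168.210.128/25
42 hosts -> /26 (62 usable): 192.168.211.0/26
13 hosts -> /28 (14 usable): 192.168.211.64/28
Allocation: 192.168.210.0/25 (125 hosts, 126 usable); 192.168.210.128/25 (71 hosts, 126 usable); 192.168.211.0/26 (42 hosts, 62 usable); 192.168.211.64/28 (13 hosts, 14 usable)


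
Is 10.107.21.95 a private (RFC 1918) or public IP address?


RFC 1918 private ranges:
  10.0.0.0/8 (10.0.0.0 - 10.255.255.255)
  172.16.0.0/12 (172.16.0.0 - 172.31.255.255)
  192.168.0.0/16 (192.168.0.0 - 192.168.255.255)
Private (in 10.0.0.0/8)


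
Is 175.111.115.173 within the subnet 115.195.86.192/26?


Subnet network: 115.195.86.192
Test IP AND mask: 175.111.115.128
No, 175.111.115.173 is not in 115.195.86.192/26


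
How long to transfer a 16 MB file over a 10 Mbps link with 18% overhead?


Effective throughput = 10 * (1 - 18/100) = 8.2 Mbps
File size in Mb = 16 * 8 = 128 Mb
Time = 128 / 8.2
Time = 15.6098 seconds


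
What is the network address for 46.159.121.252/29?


IP:   00101110.10011111.01111001.11111100
Mask: 11111111.11111111.11111111.11111000
AND operation:
Net:  00101110.10011111.01111001.11111000
Network: 46.159.121.248/29


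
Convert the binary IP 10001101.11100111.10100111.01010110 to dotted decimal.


10001101 = 141
11100111 = 231
10100111 = 167
01010110 = 86
IP: 141.231.167.86


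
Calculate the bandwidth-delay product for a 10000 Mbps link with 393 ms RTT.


BDP = bandwidth * RTT
= 10000 Mbps * 393 ms
= 10000 * 1e6 * 393 / 1000 bits
= 3930000000 bits
= 491250000 bytes
= 479736.3281 KB
BDP = 3930000000 bits (491250000 bytes)


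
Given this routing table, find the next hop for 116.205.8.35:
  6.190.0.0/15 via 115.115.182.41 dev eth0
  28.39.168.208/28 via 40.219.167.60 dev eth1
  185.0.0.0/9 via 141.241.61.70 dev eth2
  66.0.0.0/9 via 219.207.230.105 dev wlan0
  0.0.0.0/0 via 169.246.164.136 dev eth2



Longest prefix match for 116.205.8.35:
  /15 6.190.0.0: no
  /28 28.39.168.208: no
  /9 185.0.0.0: no
  /9 66.0.0.0: no
  /0 0.0.0.0: MATCH
Selected: next-hop 169.246.164.136 via eth2 (matched /0)


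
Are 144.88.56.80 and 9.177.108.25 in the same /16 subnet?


Mask: 255.255.0.0
144.88.56.80 AND mask = 144.88.0.0
9.177.108.25 AND mask = 9.177.0.0
No, different subnets (144.88.0.0 vs 9.177.0.0)


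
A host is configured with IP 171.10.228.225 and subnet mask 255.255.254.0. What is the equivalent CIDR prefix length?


Binary: 11111111.11111111.11111110.00000000
Count leading 1s
Prefix: /23


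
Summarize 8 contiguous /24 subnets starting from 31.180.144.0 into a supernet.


Original prefix: /24
Number of subnets: 8 = 2^3
New prefix = 24 - 3 = 21
Supernet: 31.180.144.0/21


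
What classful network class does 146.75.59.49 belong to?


First octet: 146
Binary: 10010010
10xxxxxx -> Class B (128-191)
Class B, default mask 255.255.0.0 (/16)


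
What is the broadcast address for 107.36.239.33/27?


Network: 107.36.239.32/27
Host bits = 5
Set all host bits to 1:
Broadcast: 107.36.239.63


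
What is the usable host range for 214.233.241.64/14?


Network: 214.232.0.0
Broadcast: 214.235.255.255
First usable = network + 1
Last usable = broadcast - 1
Range: 214.232.0.1 to 214.235.255.254


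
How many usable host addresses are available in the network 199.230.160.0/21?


Host bits = 32 - 21 = 11
Total addresses = 2^11 = 2048
Usable = total - 2 (network and broadcast)
Usable hosts: 2046


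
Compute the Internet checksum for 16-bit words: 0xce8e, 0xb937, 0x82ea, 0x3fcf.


Sum all words (with carry folding):
+ 0xce8e = 0xce8e
+ 0xb937 = 0x87c6
+ 0x82ea = 0x0ab1
+ 0x3fcf = 0x4a80
One's complement: ~0x4a80
Checksum = 0xb57f


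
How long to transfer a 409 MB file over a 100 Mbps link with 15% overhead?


Effective throughput = 100 * (1 - 15/100) = 85 Mbps
File size in Mb = 409 * 8 = 3272 Mb
Time = 3272 / 85
Time = 38.4941 seconds


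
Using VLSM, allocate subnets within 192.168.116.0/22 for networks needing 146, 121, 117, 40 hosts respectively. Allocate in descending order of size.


146 hosts -> /24 (254 usable): 192.168.116.0/24
121 hosts -> /25 (126 usable): 192.168.117.0/25
117 hosts -> /25 (126 usable): 192.168.117.128/25
40 hosts -> /26 (62 usable): 192.168.118.0/26
Allocation: 192.168.116.0/24 (146 hosts, 254 usable); 192.168.117.0/25 (121 hosts, 126 usable); 192.168.117.128/25 (117 hosts, 126 usable); 192.168.118.0/26 (40 hosts, 62 usable)


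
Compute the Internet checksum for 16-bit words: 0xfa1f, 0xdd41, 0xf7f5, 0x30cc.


Sum all words (with carry folding):
+ 0xfa1f = 0xfa1f
+ 0xdd41 = 0xd761
+ 0xf7f5 = 0xcf57
+ 0x30cc = 0x0024
One's complement: ~0x0024
Checksum = 0xffdb


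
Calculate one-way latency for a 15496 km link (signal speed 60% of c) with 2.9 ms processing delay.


Speed = 0.6 * 3e5 km/s = 180000 km/s
Propagation delay = 15496 / 180000 = 0.0861 s = 86.0889 ms
Processing delay = 2.9 ms
Total one-way latency = 88.9889 ms


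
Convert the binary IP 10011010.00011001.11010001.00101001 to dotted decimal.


10011010 = 154
00011001 = 25
11010001 = 209
00101001 = 41
IP: 154.25.209.41


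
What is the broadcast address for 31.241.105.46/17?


Network: 31.241.0.0/17
Host bits = 15
Set all host bits to 1:
Broadcast: 31.241.127.255


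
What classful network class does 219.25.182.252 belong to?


First octet: 219
Binary: 11011011
110xxxxx -> Class C (192-223)
Class C, default mask 255.255.255.0 (/24)


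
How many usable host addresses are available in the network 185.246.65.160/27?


Host bits = 32 - 27 = 5
Total addresses = 2^5 = 32
Usable = total - 2 (network and broadcast)
Usable hosts: 30


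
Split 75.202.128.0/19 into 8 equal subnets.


New prefix = 19 + 3 = 22
Each subnet has 1024 addresses
  75.202.128.0/22
  75.202.132.0/22
  75.202.136.0/22
  75.202.140.0/22
  75.202.144.0/22
  75.202.148.0/22
  75.202.152.0/22
  75.202.156.0/22
Subnets: 75.202.128.0/22, 75.202.132.0/22, 75.202.136.0/22, 75.202.140.0/22, 75.202.144.0/22, 75.202.148.0/22, 75.202.152.0/22, 75.202.156.0/22


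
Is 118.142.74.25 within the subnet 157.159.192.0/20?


Subnet network: 157.159.192.0
Test IP AND mask: 118.142.64.0
No, 118.142.74.25 is not in 157.159.192.0/20


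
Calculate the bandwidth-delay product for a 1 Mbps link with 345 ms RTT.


BDP = bandwidth * RTT
= 1 Mbps * 345 ms
= 1 * 1e6 * 345 / 1000 bits
= 345000 bits
= 43125 bytes
= 42.1143 KB
BDP = 345000 bits (43125 bytes)


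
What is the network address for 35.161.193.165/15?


IP:   00100011.10100001.11000001.10100101
Mask: 11111111.11111110.00000000.00000000
AND operation:
Net:  00100011.10100000.00000000.00000000
Network: 35.160.0.0/15


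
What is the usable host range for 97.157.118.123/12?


Network: 97.144.0.0
Broadcast: 97.159.255.255
First usable = network + 1
Last usable = broadcast - 1
Range: 97.144.0.1 to 97.159.255.254


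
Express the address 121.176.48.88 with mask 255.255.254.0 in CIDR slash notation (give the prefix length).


Binary: 11111111.11111111.11111110.00000000
Count leading 1s
Prefix: /23


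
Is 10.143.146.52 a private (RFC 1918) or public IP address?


RFC 1918 private ranges:
  10.0.0.0/8 (10.0.0.0 - 10.255.255.255)
  172.16.0.0/12 (172.16.0.0 - 172.31.255.255)
  192.168.0.0/16 (192.168.0.0 - 192.168.255.255)
Private (in 10.0.0.0/8)


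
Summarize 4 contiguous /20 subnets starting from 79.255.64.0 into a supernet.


Original prefix: /20
Number of subnets: 4 = 2^2
New prefix = 20 - 2 = 18
Supernet: 79.255.64.0/18


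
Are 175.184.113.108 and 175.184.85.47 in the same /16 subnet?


Mask: 255.255.0.0
175.184.113.108 AND mask = 175.184.0.0
175.184.85.47 AND mask = 175.184.0.0
Yes, same subnet (175.184.0.0)


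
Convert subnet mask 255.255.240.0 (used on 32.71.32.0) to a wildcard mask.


Subnet mask: 255.255.240.0
Wildcard = 255.255.255.255 - subnet mask
255 - 255 = 0
255 - 255 = 0
255 - 240 = 15
255 - 0 = 255
Wildcard: 0.0.15.255


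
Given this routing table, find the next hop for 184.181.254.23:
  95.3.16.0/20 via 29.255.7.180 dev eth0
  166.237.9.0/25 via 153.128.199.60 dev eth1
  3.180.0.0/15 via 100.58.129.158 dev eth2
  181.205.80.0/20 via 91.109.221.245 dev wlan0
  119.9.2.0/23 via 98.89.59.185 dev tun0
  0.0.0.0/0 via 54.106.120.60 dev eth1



Longest prefix match for 184.181.254.23:
  /20 95.3.16.0: no
  /25 166.237.9.0: no
  /15 3.180.0.0: no
  /20 181.205.80.0: no
  /23 119.9.2.0: no
  /0 0.0.0.0: MATCH
Selected: next-hop 54.106.120.60 via eth1 (matched /0)


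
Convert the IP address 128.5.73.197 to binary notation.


128 = 10000000
5 = 00000101
73 = 01001001
197 = 11000101
Binary: 10000000.00000101.01001001.11000101


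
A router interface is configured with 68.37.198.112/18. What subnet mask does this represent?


/18 means 18 network bits, 14 host bits
Binary: 11111111111111111100000000000000
Mask: 255.255.192.0


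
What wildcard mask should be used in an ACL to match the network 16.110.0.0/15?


Subnet mask: 255.254.0.0
Wildcard = 255.255.255.255 - subnet mask
255 - 255 = 0
255 - 254 = 1
255 - 0 = 255
255 - 0 = 255
Wildcard: 0.1.255.255


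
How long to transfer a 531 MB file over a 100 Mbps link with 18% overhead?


Effective throughput = 100 * (1 - 18/100) = 82 Mbps
File size in Mb = 531 * 8 = 4248 Mb
Time = 4248 / 82
Time = 51.8049 seconds


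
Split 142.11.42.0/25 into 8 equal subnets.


New prefix = 25 + 3 = 28
Each subnet has 16 addresses
  142.11.42.0/28
  142.11.42.16/28
  142.11.42.32/28
  142.11.42.48/28
  142.11.42.64/28
  142.11.42.80/28
  142.11.42.96/28
  142.11.42.112/28
Subnets: 142.11.42.0/28, 142.11.42.16/28, 142.11.42.32/28, 142.11.42.48/28, 142.11.42.64/28, 142.11.42.80/28, 142.11.42.96/28, 142.11.42.112/28


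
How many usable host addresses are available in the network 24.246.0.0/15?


Host bits = 32 - 15 = 17
Total addresses = 2^17 = 131072
Usable = total - 2 (network and broadcast)
Usable hosts: 131070


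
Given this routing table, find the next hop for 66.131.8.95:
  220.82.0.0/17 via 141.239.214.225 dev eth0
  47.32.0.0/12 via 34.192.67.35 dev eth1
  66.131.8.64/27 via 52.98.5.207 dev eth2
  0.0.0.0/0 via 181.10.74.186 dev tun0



Longest prefix match for 66.131.8.95:
  /17 220.82.0.0: no
  /12 47.32.0.0: no
  /27 66.131.8.64: MATCH
  /0 0.0.0.0: MATCH
Selected: next-hop 52.98.5.207 via eth2 (matched /27)


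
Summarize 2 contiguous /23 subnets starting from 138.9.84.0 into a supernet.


Original prefix: /23
Number of subnets: 2 = 2^1
New prefix = 23 - 1 = 22
Supernet: 138.9.84.0/22


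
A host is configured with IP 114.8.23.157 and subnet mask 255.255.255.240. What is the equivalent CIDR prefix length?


Binary: 11111111.11111111.11111111.11110000
Count leading 1s
Prefix: /28


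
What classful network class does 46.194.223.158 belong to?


First octet: 46
Binary: 00101110
0xxxxxxx -> Class A (1-126)
Class A, default mask 255.0.0.0 (/8)


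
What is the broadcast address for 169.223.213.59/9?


Network: 169.128.0.0/9
Host bits = 23
Set all host bits to 1:
Broadcast: 169.255.255.255


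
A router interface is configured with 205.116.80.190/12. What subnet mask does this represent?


/12 means 12 network bits, 20 host bits
Binary: 11111111111100000000000000000000
Mask: 255.240.0.0


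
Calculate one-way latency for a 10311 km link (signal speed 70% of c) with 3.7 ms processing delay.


Speed = 0.7 * 3e5 km/s = 210000 km/s
Propagation delay = 10311 / 210000 = 0.0491 s = 49.1 ms
Processing delay = 3.7 ms
Total one-way latency = 52.8 ms


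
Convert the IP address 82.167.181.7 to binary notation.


82 = 01010010
167 = 10100111
181 = 10110101
7 = 00000111
Binary: 01010010.10100111.10110101.00000111


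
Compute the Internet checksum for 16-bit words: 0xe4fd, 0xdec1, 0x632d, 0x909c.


Sum all words (with carry folding):
+ 0xe4fd = 0xe4fd
+ 0xdec1 = 0xc3bf
+ 0x632d = 0x26ed
+ 0x909c = 0xb789
One's complement: ~0xb789
Checksum = 0x4876


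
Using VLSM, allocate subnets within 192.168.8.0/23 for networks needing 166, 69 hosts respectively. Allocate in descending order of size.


166 hosts -> /24 (254 usable): 192.168.8.0/24
69 hosts -> /25 (126 usable): 192.168.9.0/25
Allocation: 192.168.8.0/24 (166 hosts, 254 usable); 192.168.9.0/25 (69 hosts, 126 usable)


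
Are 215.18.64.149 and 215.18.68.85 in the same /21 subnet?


Mask: 255.255.248.0
215.18.64.149 AND mask = 215.18.64.0
215.18.68.85 AND mask = 215.18.64.0
Yes, same subnet (215.18.64.0)


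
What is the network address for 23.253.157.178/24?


IP:   00010111.11111101.10011101.10110010
Mask: 11111111.11111111.11111111.00000000
AND operation:
Net:  00010111.11111101.10011101.00000000
Network: 23.253.157.0/24


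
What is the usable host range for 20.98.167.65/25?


Network: 20.98.167.0
Broadcast: 20.98.167.127
First usable = network + 1
Last usable = broadcast - 1
Range: 20.98.167.1 to 20.98.167.126


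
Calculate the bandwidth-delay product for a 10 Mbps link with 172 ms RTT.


BDP = bandwidth * RTT
= 10 Mbps * 172 ms
= 10 * 1e6 * 172 / 1000 bits
= 1720000 bits
= 215000 bytes
= 209.9609 KB
BDP = 1720000 bits (215000 bytes)


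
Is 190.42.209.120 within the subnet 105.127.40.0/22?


Subnet network: 105.127.40.0
Test IP AND mask: 190.42.208.0
No, 190.42.209.120 is not in 105.127.40.0/22


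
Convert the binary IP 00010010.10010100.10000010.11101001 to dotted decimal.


00010010 = 18
10010100 = 148
10000010 = 130
11101001 = 233
IP: 18.148.130.233


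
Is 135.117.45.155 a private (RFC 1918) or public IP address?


RFC 1918 private ranges:
  10.0.0.0/8 (10.0.0.0 - 10.255.255.255)
  172.16.0.0/12 (172.16.0.0 - 172.31.255.255)
  192.168.0.0/16 (192.168.0.0 - 192.168.255.255)
Public (not in any RFC 1918 range)


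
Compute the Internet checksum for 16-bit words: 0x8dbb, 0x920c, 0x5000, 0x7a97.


Sum all words (with carry folding):
+ 0x8dbb = 0x8dbb
+ 0x920c = 0x1fc8
+ 0x5000 = 0x6fc8
+ 0x7a97 = 0xea5f
One's complement: ~0xea5f
Checksum = 0x15a0


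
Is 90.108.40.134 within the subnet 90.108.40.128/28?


Subnet network: 90.108.40.128
Test IP AND mask: 90.108.40.128
Yes, 90.108.40.134 is in 90.108.40.128/28


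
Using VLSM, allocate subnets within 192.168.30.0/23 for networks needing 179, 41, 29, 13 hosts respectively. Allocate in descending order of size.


179 hosts -> /24 (254 usable): 192.168.30.0/24
41 hosts -> /26 (62 usable): 192.168.31.0/26
29 hosts -> /27 (30 usable): 192.168.31.64/27
13 hosts -> /28 (14 usable): 192.168.31.96/28
Allocation: 192.168.30.0/24 (179 hosts, 254 usable); 192.168.31.0/26 (41 hosts, 62 usable); 192.168.31.64/27 (29 hosts, 30 usable); 192.168.31.96/28 (13 hosts, 14 usable)


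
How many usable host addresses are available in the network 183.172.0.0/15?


Host bits = 32 - 15 = 17
Total addresses = 2^17 = 131072
Usable = total - 2 (network and broadcast)
Usable hosts: 131070


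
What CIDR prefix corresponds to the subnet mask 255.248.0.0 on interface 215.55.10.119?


Binary: 11111111.11111000.00000000.00000000
Count leading 1s
Prefix: /13


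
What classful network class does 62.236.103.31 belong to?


First octet: 62
Binary: 00111110
0xxxxxxx -> Class A (1-126)
Class A, default mask 255.0.0.0 (/8)


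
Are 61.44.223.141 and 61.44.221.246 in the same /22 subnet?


Mask: 255.255.252.0
61.44.223.141 AND mask = 61.44.220.0
61.44.221.246 AND mask = 61.44.220.0
Yes, same subnet (61.44.220.0)


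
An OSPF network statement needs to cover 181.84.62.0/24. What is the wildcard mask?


Subnet mask: 255.255.255.0
Wildcard = 255.255.255.255 - subnet mask
255 - 255 = 0
255 - 255 = 0
255 - 255 = 0
255 - 0 = 255
Wildcard: 0.0.0.255
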